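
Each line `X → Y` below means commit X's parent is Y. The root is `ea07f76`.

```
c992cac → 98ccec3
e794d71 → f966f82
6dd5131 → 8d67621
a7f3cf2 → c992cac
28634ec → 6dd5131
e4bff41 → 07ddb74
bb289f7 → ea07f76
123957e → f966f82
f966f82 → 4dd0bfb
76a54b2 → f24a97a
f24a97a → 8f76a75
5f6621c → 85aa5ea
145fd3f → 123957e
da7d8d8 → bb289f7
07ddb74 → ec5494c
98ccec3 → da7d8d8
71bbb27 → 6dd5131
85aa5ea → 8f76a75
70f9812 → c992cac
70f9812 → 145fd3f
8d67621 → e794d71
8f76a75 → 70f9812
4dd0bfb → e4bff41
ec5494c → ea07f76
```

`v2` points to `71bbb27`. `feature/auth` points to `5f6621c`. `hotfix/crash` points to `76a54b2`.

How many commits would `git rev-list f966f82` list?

Walking parent pointers from f966f82: reachable set = {07ddb74, 4dd0bfb, e4bff41, ea07f76, ec5494c, f966f82}.
That is 6 commits.

6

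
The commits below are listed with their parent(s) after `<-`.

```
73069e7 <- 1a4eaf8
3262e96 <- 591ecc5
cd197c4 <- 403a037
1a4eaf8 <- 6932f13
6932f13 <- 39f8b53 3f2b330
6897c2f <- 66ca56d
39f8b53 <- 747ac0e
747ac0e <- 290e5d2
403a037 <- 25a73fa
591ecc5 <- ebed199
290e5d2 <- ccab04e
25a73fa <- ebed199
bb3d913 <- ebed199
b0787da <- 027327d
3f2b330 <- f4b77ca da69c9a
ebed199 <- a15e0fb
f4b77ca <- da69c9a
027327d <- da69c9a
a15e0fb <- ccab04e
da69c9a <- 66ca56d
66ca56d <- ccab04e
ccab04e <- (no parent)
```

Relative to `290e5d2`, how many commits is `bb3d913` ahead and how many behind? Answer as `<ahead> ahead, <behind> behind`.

3 ahead, 1 behind

Reachable from bb3d913: {a15e0fb, bb3d913, ccab04e, ebed199}.
Reachable from 290e5d2: {290e5d2, ccab04e}.
Only in bb3d913's history (ahead): {a15e0fb, bb3d913, ebed199} — 3.
Only in 290e5d2's history (behind): {290e5d2} — 1.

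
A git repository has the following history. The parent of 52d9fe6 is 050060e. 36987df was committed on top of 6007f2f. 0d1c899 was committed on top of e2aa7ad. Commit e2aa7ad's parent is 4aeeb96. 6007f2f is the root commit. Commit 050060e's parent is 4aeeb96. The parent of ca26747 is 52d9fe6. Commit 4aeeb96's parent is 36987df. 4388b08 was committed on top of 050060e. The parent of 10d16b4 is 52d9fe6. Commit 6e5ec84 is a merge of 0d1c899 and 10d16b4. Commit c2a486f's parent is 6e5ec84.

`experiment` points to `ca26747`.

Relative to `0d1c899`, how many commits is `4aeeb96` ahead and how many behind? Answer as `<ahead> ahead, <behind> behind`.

0 ahead, 2 behind

Reachable from 4aeeb96: {36987df, 4aeeb96, 6007f2f}.
Reachable from 0d1c899: {0d1c899, 36987df, 4aeeb96, 6007f2f, e2aa7ad}.
Only in 4aeeb96's history (ahead): {} — 0.
Only in 0d1c899's history (behind): {0d1c899, e2aa7ad} — 2.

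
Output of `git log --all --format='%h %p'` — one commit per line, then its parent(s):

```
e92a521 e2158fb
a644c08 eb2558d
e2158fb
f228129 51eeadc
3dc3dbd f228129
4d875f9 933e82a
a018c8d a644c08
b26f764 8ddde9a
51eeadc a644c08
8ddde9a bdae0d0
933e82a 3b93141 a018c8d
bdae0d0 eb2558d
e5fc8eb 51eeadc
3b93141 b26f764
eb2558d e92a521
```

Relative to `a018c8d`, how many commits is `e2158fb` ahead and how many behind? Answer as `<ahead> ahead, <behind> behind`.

Reachable from e2158fb: {e2158fb}.
Reachable from a018c8d: {a018c8d, a644c08, e2158fb, e92a521, eb2558d}.
Only in e2158fb's history (ahead): {} — 0.
Only in a018c8d's history (behind): {a018c8d, a644c08, e92a521, eb2558d} — 4.

0 ahead, 4 behind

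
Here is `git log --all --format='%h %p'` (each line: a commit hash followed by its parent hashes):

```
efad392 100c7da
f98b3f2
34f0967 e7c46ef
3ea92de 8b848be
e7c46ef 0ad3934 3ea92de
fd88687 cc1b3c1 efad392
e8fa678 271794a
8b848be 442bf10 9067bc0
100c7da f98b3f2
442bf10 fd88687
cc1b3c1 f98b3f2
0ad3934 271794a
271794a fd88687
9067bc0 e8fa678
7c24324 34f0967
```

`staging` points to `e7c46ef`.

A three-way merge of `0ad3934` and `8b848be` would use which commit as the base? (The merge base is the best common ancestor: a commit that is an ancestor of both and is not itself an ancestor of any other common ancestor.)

271794a

Ancestors of 0ad3934: {0ad3934, 100c7da, 271794a, cc1b3c1, efad392, f98b3f2, fd88687}.
Ancestors of 8b848be: {100c7da, 271794a, 442bf10, 8b848be, 9067bc0, cc1b3c1, e8fa678, efad392, f98b3f2, fd88687}.
Common ancestors: {100c7da, 271794a, cc1b3c1, efad392, f98b3f2, fd88687}.
Among these, 271794a is not an ancestor of any other common ancestor — it is the merge base.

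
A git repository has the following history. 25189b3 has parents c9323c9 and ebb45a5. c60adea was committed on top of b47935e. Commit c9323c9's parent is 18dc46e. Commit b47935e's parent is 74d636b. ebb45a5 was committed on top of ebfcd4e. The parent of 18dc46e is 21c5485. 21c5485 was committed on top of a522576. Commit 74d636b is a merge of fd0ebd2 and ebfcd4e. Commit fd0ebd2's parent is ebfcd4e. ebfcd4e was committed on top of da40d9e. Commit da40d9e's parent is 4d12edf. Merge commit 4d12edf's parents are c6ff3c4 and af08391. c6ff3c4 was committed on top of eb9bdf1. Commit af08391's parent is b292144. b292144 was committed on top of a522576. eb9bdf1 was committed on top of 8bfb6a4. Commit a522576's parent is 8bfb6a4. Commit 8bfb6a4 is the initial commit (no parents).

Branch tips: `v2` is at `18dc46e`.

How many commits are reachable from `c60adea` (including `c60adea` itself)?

13

Walking parent pointers from c60adea: reachable set = {4d12edf, 74d636b, 8bfb6a4, a522576, af08391, b292144, b47935e, c60adea, c6ff3c4, da40d9e, eb9bdf1, ebfcd4e, fd0ebd2}.
That is 13 commits.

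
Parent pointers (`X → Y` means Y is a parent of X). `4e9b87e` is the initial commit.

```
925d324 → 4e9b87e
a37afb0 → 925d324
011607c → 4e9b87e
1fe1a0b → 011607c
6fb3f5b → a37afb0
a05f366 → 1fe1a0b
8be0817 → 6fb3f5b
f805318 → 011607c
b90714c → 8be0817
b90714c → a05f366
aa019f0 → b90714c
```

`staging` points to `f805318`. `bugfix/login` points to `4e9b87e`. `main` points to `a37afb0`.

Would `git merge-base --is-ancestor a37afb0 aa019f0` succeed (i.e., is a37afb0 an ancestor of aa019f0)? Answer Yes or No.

Yes

Ancestors of aa019f0 (commits reachable by following parents): {011607c, 1fe1a0b, 4e9b87e, 6fb3f5b, 8be0817, 925d324, a05f366, a37afb0, aa019f0, b90714c}.
a37afb0 is in that set, so it is an ancestor of aa019f0.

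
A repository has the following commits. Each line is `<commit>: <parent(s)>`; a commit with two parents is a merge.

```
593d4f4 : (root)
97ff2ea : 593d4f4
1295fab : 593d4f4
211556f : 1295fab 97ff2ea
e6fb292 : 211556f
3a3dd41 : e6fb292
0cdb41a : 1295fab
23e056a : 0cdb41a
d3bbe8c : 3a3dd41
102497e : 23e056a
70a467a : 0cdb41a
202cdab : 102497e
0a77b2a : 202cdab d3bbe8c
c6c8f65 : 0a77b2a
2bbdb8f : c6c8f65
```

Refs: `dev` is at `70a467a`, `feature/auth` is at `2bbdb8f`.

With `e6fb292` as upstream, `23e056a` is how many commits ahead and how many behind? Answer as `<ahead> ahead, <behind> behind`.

Reachable from 23e056a: {0cdb41a, 1295fab, 23e056a, 593d4f4}.
Reachable from e6fb292: {1295fab, 211556f, 593d4f4, 97ff2ea, e6fb292}.
Only in 23e056a's history (ahead): {0cdb41a, 23e056a} — 2.
Only in e6fb292's history (behind): {211556f, 97ff2ea, e6fb292} — 3.

2 ahead, 3 behind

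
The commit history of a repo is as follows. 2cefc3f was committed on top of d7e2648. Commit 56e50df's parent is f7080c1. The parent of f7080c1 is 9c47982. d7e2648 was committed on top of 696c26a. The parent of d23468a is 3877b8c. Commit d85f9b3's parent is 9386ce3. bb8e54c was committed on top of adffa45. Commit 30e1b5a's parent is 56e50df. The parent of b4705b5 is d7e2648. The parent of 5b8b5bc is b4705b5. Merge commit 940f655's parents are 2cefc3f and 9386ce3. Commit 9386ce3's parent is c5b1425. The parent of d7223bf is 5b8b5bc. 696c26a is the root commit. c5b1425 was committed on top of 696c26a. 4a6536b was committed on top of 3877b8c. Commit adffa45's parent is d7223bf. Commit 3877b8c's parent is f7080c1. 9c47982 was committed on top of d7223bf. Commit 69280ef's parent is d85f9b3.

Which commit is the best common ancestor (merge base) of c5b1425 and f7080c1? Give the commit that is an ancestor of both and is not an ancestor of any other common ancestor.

696c26a

Ancestors of c5b1425: {696c26a, c5b1425}.
Ancestors of f7080c1: {5b8b5bc, 696c26a, 9c47982, b4705b5, d7223bf, d7e2648, f7080c1}.
Common ancestors: {696c26a}.
The only common ancestor is 696c26a, so it is the merge base.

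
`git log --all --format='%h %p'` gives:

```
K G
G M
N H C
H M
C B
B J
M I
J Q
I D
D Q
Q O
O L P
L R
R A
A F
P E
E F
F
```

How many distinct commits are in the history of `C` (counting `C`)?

Walking parent pointers from C: reachable set = {A, B, C, E, F, J, L, O, P, Q, R}.
That is 11 commits.

11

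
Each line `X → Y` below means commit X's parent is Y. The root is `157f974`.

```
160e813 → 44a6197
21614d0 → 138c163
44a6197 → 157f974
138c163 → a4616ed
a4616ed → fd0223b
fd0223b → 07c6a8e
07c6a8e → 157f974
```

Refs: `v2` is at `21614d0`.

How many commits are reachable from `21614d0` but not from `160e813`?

Reachable from 21614d0: {07c6a8e, 138c163, 157f974, 21614d0, a4616ed, fd0223b}.
Reachable from 160e813: {157f974, 160e813, 44a6197}.
In 21614d0's history but not 160e813's: {07c6a8e, 138c163, 21614d0, a4616ed, fd0223b} — 5 commits.

5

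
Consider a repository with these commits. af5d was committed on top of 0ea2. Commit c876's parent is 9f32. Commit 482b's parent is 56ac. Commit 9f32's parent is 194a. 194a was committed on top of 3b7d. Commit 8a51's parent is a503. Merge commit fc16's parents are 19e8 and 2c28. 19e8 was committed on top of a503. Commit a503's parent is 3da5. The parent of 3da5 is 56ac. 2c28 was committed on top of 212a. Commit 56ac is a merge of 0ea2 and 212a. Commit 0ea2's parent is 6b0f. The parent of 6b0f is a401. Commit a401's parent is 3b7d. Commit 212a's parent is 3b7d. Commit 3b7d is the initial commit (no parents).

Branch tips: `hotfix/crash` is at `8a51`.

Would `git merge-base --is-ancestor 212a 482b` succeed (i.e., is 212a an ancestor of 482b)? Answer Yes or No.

Ancestors of 482b (commits reachable by following parents): {0ea2, 212a, 3b7d, 482b, 56ac, 6b0f, a401}.
212a is in that set, so it is an ancestor of 482b.

Yes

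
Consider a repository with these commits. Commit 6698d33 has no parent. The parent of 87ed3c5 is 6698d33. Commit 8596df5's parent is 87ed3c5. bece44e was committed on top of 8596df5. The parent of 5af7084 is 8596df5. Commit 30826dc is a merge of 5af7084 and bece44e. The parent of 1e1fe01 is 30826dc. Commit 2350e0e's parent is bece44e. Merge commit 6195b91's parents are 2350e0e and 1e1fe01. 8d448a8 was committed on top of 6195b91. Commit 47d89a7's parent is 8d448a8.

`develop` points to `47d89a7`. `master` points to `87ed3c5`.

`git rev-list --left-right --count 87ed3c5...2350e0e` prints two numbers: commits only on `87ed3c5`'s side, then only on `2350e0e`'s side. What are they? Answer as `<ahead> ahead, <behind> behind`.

0 ahead, 3 behind

Reachable from 87ed3c5: {6698d33, 87ed3c5}.
Reachable from 2350e0e: {2350e0e, 6698d33, 8596df5, 87ed3c5, bece44e}.
Only in 87ed3c5's history (ahead): {} — 0.
Only in 2350e0e's history (behind): {2350e0e, 8596df5, bece44e} — 3.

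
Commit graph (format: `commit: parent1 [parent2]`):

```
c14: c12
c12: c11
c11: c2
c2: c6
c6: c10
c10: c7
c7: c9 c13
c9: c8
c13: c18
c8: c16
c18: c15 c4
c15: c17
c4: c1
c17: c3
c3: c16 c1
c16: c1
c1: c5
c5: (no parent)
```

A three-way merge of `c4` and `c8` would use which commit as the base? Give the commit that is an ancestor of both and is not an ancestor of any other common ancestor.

c1

Ancestors of c4: {c1, c4, c5}.
Ancestors of c8: {c1, c16, c5, c8}.
Common ancestors: {c1, c5}.
Among these, c1 is not an ancestor of any other common ancestor — it is the merge base.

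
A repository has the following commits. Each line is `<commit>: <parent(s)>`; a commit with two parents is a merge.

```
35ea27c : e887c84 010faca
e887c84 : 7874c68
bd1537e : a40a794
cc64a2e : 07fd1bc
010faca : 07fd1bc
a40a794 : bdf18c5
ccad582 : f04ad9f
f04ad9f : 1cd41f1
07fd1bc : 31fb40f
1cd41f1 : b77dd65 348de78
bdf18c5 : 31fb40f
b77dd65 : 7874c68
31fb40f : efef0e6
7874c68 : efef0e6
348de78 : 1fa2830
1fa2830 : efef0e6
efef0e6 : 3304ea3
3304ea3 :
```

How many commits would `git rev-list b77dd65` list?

Walking parent pointers from b77dd65: reachable set = {3304ea3, 7874c68, b77dd65, efef0e6}.
That is 4 commits.

4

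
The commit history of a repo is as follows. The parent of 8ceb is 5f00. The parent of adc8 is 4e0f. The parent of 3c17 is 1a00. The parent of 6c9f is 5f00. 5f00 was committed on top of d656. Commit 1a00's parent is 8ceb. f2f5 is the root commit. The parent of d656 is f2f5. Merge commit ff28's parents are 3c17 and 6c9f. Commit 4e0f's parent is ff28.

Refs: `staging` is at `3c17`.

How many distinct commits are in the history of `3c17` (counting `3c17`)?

6

Walking parent pointers from 3c17: reachable set = {1a00, 3c17, 5f00, 8ceb, d656, f2f5}.
That is 6 commits.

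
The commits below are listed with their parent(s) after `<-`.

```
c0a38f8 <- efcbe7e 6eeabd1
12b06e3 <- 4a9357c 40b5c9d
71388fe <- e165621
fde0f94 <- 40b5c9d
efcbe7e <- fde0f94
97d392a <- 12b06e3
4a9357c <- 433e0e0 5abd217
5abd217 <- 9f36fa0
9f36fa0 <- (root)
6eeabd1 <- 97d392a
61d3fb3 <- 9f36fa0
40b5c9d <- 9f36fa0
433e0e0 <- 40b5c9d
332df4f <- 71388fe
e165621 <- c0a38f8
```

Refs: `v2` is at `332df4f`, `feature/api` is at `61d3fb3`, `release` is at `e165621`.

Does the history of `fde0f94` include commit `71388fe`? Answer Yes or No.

Ancestors of fde0f94: {40b5c9d, 9f36fa0, fde0f94}.
71388fe is not in that set, so it is not an ancestor of fde0f94.

No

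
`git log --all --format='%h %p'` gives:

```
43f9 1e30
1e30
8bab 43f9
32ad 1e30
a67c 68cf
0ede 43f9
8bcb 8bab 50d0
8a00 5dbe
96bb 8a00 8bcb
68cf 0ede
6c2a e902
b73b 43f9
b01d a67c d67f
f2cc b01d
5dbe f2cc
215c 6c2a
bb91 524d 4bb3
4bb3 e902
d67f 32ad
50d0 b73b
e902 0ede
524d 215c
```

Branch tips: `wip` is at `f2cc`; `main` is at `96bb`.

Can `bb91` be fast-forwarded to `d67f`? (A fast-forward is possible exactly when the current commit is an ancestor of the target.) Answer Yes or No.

A fast-forward from bb91 to d67f is possible iff bb91 is an ancestor of d67f.
Ancestors of d67f: {1e30, 32ad, d67f}.
bb91 is not among them, so fast-forward is not possible.

No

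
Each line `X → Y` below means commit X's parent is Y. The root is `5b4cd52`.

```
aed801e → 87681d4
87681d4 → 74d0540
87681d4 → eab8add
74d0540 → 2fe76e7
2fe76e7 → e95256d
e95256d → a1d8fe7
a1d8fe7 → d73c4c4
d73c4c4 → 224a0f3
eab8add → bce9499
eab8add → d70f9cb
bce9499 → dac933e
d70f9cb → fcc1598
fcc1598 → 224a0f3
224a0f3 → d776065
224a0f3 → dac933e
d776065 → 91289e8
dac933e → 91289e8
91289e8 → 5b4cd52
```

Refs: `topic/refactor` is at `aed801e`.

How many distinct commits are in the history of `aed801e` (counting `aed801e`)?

16

Walking parent pointers from aed801e: reachable set = {224a0f3, 2fe76e7, 5b4cd52, 74d0540, 87681d4, 91289e8, a1d8fe7, aed801e, bce9499, d70f9cb, d73c4c4, d776065, dac933e, e95256d, eab8add, fcc1598}.
That is 16 commits.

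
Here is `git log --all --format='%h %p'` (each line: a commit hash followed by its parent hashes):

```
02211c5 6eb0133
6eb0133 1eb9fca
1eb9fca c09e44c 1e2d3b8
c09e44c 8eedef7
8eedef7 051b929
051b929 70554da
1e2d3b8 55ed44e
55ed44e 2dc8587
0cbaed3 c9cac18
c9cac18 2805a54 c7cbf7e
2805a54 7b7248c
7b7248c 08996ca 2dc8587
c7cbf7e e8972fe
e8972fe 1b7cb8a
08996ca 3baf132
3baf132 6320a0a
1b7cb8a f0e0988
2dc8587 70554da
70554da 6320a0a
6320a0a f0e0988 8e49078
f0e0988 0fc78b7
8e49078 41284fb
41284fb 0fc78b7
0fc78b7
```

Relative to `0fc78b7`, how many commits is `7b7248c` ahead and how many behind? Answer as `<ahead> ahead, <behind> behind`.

Reachable from 7b7248c: {08996ca, 0fc78b7, 2dc8587, 3baf132, 41284fb, 6320a0a, 70554da, 7b7248c, 8e49078, f0e0988}.
Reachable from 0fc78b7: {0fc78b7}.
Only in 7b7248c's history (ahead): {08996ca, 2dc8587, 3baf132, 41284fb, 6320a0a, 70554da, 7b7248c, 8e49078, f0e0988} — 9.
Only in 0fc78b7's history (behind): {} — 0.

9 ahead, 0 behind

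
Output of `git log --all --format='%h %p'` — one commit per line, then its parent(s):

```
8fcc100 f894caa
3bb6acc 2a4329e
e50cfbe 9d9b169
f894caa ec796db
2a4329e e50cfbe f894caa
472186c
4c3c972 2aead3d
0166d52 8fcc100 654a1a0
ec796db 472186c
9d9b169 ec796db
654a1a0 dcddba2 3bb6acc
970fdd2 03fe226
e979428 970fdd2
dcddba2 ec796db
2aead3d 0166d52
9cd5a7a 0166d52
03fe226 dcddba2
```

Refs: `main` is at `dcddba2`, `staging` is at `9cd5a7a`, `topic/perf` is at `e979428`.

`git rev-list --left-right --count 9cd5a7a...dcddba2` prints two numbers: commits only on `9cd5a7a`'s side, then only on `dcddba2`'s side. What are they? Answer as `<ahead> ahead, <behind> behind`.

9 ahead, 0 behind

Reachable from 9cd5a7a: {0166d52, 2a4329e, 3bb6acc, 472186c, 654a1a0, 8fcc100, 9cd5a7a, 9d9b169, dcddba2, e50cfbe, ec796db, f894caa}.
Reachable from dcddba2: {472186c, dcddba2, ec796db}.
Only in 9cd5a7a's history (ahead): {0166d52, 2a4329e, 3bb6acc, 654a1a0, 8fcc100, 9cd5a7a, 9d9b169, e50cfbe, f894caa} — 9.
Only in dcddba2's history (behind): {} — 0.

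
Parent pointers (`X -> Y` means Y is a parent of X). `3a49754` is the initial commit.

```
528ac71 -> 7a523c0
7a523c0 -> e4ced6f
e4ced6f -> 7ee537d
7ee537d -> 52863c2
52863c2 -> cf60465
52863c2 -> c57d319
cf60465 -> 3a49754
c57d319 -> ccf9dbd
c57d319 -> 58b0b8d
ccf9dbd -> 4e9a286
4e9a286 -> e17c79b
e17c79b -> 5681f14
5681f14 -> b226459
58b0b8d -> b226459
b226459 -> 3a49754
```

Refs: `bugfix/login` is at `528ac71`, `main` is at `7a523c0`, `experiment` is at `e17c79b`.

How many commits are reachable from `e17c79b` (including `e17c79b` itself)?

Walking parent pointers from e17c79b: reachable set = {3a49754, 5681f14, b226459, e17c79b}.
That is 4 commits.

4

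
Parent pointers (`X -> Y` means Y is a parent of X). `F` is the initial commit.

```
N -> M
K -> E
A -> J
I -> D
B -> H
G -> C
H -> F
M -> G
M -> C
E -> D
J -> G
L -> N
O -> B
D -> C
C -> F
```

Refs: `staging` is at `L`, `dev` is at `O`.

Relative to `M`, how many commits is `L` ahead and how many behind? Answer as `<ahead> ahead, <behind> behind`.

2 ahead, 0 behind

Reachable from L: {C, F, G, L, M, N}.
Reachable from M: {C, F, G, M}.
Only in L's history (ahead): {L, N} — 2.
Only in M's history (behind): {} — 0.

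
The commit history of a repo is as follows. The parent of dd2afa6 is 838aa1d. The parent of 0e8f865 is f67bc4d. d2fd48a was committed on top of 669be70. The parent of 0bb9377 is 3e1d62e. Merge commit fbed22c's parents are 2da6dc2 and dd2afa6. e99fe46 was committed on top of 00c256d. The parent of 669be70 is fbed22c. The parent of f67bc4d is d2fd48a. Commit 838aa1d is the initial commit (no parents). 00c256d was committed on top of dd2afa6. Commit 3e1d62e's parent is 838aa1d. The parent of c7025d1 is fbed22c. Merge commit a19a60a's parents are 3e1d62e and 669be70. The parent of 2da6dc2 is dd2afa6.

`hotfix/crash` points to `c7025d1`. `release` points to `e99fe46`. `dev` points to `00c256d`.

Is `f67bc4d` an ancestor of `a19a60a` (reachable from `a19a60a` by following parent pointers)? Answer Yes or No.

No

Ancestors of a19a60a: {2da6dc2, 3e1d62e, 669be70, 838aa1d, a19a60a, dd2afa6, fbed22c}.
f67bc4d is not in that set, so it is not an ancestor of a19a60a.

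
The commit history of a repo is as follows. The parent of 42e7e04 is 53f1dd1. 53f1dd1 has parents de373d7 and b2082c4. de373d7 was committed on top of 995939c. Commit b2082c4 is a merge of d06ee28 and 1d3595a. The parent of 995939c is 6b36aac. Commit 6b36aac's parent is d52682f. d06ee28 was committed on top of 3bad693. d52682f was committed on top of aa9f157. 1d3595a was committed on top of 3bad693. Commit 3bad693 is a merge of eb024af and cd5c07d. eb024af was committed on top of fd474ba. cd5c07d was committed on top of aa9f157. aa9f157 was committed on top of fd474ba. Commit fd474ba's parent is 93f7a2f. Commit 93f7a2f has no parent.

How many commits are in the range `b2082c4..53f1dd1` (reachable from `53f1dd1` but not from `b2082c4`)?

Reachable from 53f1dd1: {1d3595a, 3bad693, 53f1dd1, 6b36aac, 93f7a2f, 995939c, aa9f157, b2082c4, cd5c07d, d06ee28, d52682f, de373d7, eb024af, fd474ba}.
Reachable from b2082c4: {1d3595a, 3bad693, 93f7a2f, aa9f157, b2082c4, cd5c07d, d06ee28, eb024af, fd474ba}.
In 53f1dd1's history but not b2082c4's: {53f1dd1, 6b36aac, 995939c, d52682f, de373d7} — 5 commits.

5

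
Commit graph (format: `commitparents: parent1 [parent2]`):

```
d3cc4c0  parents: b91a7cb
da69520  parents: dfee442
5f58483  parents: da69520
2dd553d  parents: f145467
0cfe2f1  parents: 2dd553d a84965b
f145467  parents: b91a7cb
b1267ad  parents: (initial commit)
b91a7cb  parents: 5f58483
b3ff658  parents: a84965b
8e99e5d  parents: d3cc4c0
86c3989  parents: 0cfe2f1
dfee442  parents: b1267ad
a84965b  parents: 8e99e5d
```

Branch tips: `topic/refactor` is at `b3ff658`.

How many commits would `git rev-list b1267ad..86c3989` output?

11

Reachable from 86c3989: {0cfe2f1, 2dd553d, 5f58483, 86c3989, 8e99e5d, a84965b, b1267ad, b91a7cb, d3cc4c0, da69520, dfee442, f145467}.
Reachable from b1267ad: {b1267ad}.
In 86c3989's history but not b1267ad's: {0cfe2f1, 2dd553d, 5f58483, 86c3989, 8e99e5d, a84965b, b91a7cb, d3cc4c0, da69520, dfee442, f145467} — 11 commits.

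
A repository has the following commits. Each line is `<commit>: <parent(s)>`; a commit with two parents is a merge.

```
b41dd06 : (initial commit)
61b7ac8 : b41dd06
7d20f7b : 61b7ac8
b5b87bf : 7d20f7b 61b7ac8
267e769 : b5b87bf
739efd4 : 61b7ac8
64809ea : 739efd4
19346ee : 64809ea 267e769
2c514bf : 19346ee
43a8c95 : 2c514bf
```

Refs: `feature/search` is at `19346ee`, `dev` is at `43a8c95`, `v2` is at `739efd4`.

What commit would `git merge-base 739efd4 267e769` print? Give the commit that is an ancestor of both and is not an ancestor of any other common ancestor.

61b7ac8

Ancestors of 739efd4: {61b7ac8, 739efd4, b41dd06}.
Ancestors of 267e769: {267e769, 61b7ac8, 7d20f7b, b41dd06, b5b87bf}.
Common ancestors: {61b7ac8, b41dd06}.
Among these, 61b7ac8 is not an ancestor of any other common ancestor — it is the merge base.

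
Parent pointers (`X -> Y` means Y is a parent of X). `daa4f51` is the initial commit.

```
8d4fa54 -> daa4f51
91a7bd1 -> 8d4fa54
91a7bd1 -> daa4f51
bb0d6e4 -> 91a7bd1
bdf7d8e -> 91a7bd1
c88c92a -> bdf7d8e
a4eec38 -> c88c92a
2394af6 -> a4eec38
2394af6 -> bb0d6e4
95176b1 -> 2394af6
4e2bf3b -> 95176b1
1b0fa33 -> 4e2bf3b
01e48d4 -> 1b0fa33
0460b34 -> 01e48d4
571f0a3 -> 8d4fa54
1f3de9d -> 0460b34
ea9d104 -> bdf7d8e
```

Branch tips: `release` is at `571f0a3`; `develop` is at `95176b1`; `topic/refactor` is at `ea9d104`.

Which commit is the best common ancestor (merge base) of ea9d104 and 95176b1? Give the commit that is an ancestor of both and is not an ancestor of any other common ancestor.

Ancestors of ea9d104: {8d4fa54, 91a7bd1, bdf7d8e, daa4f51, ea9d104}.
Ancestors of 95176b1: {2394af6, 8d4fa54, 91a7bd1, 95176b1, a4eec38, bb0d6e4, bdf7d8e, c88c92a, daa4f51}.
Common ancestors: {8d4fa54, 91a7bd1, bdf7d8e, daa4f51}.
Among these, bdf7d8e is not an ancestor of any other common ancestor — it is the merge base.

bdf7d8e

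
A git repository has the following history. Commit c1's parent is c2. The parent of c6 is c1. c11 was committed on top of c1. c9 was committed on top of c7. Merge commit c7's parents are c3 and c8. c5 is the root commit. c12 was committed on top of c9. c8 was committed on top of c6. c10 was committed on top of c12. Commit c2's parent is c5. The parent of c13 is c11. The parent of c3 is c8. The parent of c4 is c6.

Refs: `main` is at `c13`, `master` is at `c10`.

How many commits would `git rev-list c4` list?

5

Walking parent pointers from c4: reachable set = {c1, c2, c4, c5, c6}.
That is 5 commits.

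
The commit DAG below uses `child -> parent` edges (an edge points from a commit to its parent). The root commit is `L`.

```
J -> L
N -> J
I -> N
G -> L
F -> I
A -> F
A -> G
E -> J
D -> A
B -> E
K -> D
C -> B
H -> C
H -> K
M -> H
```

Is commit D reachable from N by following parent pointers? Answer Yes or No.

Ancestors of N: {J, L, N}.
D is not in that set, so it is not an ancestor of N.

No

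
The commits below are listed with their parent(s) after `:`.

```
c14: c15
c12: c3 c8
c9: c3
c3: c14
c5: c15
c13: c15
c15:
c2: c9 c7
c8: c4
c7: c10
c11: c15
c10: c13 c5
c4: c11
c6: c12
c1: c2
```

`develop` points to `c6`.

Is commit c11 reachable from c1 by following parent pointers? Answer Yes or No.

Ancestors of c1: {c1, c10, c13, c14, c15, c2, c3, c5, c7, c9}.
c11 is not in that set, so it is not an ancestor of c1.

No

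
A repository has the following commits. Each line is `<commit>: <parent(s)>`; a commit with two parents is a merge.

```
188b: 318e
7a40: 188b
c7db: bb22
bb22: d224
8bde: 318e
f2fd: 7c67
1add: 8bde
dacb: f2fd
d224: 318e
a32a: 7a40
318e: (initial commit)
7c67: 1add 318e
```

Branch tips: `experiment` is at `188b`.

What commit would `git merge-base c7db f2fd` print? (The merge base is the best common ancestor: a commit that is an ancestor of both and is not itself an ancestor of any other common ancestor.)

Ancestors of c7db: {318e, bb22, c7db, d224}.
Ancestors of f2fd: {1add, 318e, 7c67, 8bde, f2fd}.
Common ancestors: {318e}.
The only common ancestor is 318e, so it is the merge base.

318e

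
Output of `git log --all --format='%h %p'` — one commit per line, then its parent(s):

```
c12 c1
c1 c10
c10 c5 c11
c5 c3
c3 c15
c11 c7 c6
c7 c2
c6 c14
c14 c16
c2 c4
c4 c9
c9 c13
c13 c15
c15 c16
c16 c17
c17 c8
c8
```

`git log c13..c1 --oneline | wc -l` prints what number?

11

Reachable from c1: {c1, c10, c11, c13, c14, c15, c16, c17, c2, c3, c4, c5, c6, c7, c8, c9}.
Reachable from c13: {c13, c15, c16, c17, c8}.
In c1's history but not c13's: {c1, c10, c11, c14, c2, c3, c4, c5, c6, c7, c9} — 11 commits.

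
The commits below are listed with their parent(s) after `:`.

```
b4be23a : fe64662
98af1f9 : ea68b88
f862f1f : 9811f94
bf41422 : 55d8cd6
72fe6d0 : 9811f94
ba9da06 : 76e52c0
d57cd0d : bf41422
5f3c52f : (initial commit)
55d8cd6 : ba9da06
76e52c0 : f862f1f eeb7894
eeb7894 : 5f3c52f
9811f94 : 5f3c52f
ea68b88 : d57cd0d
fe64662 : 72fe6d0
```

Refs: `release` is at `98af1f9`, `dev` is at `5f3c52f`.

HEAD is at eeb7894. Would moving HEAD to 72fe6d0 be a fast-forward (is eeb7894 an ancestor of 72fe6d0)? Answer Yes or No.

A fast-forward from eeb7894 to 72fe6d0 is possible iff eeb7894 is an ancestor of 72fe6d0.
Ancestors of 72fe6d0: {5f3c52f, 72fe6d0, 9811f94}.
eeb7894 is not among them, so fast-forward is not possible.

No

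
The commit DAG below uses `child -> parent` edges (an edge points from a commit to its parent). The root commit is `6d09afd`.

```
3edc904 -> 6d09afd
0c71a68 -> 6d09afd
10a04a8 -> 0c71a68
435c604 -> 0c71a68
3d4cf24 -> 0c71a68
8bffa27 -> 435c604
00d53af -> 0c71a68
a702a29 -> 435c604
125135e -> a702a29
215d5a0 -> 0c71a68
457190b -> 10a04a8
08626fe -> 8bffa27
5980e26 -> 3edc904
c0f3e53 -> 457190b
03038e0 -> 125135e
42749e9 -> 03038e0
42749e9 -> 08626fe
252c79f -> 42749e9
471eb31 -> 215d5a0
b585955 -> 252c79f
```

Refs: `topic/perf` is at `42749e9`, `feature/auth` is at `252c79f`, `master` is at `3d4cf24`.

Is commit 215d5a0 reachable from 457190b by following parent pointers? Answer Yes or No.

No

Ancestors of 457190b: {0c71a68, 10a04a8, 457190b, 6d09afd}.
215d5a0 is not in that set, so it is not an ancestor of 457190b.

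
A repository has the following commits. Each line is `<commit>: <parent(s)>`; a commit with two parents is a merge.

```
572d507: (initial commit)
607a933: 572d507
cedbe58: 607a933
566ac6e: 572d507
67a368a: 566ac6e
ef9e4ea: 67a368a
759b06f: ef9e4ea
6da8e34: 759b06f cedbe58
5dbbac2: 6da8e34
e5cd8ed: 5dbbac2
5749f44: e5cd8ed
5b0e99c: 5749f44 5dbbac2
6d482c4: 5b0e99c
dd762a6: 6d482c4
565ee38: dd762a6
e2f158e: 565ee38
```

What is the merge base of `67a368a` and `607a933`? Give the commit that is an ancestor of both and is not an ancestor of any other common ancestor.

Ancestors of 67a368a: {566ac6e, 572d507, 67a368a}.
Ancestors of 607a933: {572d507, 607a933}.
Common ancestors: {572d507}.
The only common ancestor is 572d507, so it is the merge base.

572d507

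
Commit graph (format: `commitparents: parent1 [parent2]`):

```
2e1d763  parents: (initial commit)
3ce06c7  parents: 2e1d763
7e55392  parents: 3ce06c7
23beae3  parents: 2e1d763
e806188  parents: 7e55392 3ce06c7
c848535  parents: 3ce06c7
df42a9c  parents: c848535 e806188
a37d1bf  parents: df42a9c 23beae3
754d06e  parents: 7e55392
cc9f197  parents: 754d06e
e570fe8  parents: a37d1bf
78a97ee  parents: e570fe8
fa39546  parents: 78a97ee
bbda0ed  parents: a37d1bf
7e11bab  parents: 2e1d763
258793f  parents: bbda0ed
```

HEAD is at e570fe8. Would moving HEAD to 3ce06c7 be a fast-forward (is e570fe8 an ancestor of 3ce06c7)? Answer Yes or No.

No

A fast-forward from e570fe8 to 3ce06c7 is possible iff e570fe8 is an ancestor of 3ce06c7.
Ancestors of 3ce06c7: {2e1d763, 3ce06c7}.
e570fe8 is not among them, so fast-forward is not possible.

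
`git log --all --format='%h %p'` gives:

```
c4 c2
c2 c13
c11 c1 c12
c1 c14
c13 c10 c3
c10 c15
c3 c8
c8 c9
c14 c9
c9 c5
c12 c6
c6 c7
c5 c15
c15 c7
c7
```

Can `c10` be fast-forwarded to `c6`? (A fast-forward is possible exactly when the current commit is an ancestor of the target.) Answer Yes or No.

No

A fast-forward from c10 to c6 is possible iff c10 is an ancestor of c6.
Ancestors of c6: {c6, c7}.
c10 is not among them, so fast-forward is not possible.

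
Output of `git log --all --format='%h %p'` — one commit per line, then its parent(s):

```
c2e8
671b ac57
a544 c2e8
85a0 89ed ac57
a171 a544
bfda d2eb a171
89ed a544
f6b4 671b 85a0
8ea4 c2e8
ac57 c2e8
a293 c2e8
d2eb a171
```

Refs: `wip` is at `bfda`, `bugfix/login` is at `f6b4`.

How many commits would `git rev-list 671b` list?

3

Walking parent pointers from 671b: reachable set = {671b, ac57, c2e8}.
That is 3 commits.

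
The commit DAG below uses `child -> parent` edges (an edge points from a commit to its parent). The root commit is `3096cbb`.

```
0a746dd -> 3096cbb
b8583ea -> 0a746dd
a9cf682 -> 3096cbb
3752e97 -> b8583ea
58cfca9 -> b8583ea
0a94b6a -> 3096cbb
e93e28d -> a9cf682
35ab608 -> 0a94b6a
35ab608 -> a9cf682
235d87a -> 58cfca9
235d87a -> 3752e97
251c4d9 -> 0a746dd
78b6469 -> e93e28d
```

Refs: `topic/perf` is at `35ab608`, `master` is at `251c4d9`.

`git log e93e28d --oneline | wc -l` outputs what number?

Walking parent pointers from e93e28d: reachable set = {3096cbb, a9cf682, e93e28d}.
That is 3 commits.

3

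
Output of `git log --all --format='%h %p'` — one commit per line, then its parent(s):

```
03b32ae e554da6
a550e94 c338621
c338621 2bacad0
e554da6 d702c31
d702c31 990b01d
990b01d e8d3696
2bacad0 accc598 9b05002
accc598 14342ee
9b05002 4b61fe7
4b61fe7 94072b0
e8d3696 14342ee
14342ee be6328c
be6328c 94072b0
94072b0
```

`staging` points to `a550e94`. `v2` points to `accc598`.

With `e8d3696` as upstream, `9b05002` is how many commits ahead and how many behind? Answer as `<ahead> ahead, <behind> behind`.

Reachable from 9b05002: {4b61fe7, 94072b0, 9b05002}.
Reachable from e8d3696: {14342ee, 94072b0, be6328c, e8d3696}.
Only in 9b05002's history (ahead): {4b61fe7, 9b05002} — 2.
Only in e8d3696's history (behind): {14342ee, be6328c, e8d3696} — 3.

2 ahead, 3 behind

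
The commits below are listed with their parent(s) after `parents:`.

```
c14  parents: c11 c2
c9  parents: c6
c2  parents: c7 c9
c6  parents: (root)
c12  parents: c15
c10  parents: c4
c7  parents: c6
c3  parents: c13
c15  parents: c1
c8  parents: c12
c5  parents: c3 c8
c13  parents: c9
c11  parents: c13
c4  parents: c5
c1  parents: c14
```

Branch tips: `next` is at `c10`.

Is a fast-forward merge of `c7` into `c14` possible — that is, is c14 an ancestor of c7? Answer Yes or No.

No

A fast-forward from c14 to c7 is possible iff c14 is an ancestor of c7.
Ancestors of c7: {c6, c7}.
c14 is not among them, so fast-forward is not possible.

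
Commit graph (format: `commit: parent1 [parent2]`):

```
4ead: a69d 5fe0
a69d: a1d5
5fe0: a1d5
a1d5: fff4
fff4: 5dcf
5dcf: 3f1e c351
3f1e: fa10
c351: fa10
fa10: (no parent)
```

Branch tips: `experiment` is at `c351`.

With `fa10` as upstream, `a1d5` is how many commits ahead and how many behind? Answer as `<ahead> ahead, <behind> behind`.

5 ahead, 0 behind

Reachable from a1d5: {3f1e, 5dcf, a1d5, c351, fa10, fff4}.
Reachable from fa10: {fa10}.
Only in a1d5's history (ahead): {3f1e, 5dcf, a1d5, c351, fff4} — 5.
Only in fa10's history (behind): {} — 0.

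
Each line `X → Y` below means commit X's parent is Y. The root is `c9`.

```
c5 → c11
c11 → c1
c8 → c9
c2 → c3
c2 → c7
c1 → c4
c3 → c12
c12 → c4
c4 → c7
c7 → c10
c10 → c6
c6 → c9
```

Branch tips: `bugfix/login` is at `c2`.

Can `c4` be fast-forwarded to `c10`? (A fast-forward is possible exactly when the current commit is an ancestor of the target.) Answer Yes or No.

No

A fast-forward from c4 to c10 is possible iff c4 is an ancestor of c10.
Ancestors of c10: {c10, c6, c9}.
c4 is not among them, so fast-forward is not possible.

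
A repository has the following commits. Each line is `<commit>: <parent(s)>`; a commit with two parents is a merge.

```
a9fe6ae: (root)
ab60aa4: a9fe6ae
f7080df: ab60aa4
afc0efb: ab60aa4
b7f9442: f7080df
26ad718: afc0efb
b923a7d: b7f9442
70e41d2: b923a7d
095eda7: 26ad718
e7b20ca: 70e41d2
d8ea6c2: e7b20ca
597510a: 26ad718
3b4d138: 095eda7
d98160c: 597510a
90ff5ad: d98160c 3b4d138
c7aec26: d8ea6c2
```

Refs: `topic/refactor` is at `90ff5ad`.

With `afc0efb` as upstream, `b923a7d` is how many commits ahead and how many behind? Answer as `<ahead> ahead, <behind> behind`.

Reachable from b923a7d: {a9fe6ae, ab60aa4, b7f9442, b923a7d, f7080df}.
Reachable from afc0efb: {a9fe6ae, ab60aa4, afc0efb}.
Only in b923a7d's history (ahead): {b7f9442, b923a7d, f7080df} — 3.
Only in afc0efb's history (behind): {afc0efb} — 1.

3 ahead, 1 behind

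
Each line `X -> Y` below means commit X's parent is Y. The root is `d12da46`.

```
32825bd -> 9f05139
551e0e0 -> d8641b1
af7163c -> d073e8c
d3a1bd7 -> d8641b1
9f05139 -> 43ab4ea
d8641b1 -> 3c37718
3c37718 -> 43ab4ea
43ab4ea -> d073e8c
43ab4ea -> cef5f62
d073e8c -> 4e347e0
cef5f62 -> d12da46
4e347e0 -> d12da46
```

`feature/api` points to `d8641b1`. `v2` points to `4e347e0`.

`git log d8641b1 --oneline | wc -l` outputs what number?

Walking parent pointers from d8641b1: reachable set = {3c37718, 43ab4ea, 4e347e0, cef5f62, d073e8c, d12da46, d8641b1}.
That is 7 commits.

7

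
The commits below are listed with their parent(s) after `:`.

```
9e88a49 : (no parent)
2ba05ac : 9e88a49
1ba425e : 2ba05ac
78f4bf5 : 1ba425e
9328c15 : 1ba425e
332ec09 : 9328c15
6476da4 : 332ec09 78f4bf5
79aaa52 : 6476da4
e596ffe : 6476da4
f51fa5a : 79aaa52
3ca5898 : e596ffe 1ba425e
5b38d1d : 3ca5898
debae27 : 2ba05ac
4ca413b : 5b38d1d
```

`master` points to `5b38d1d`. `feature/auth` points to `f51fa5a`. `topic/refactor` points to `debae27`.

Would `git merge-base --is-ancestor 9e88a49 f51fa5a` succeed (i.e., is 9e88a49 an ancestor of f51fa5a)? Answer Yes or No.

Yes

Ancestors of f51fa5a (commits reachable by following parents): {1ba425e, 2ba05ac, 332ec09, 6476da4, 78f4bf5, 79aaa52, 9328c15, 9e88a49, f51fa5a}.
9e88a49 is in that set, so it is an ancestor of f51fa5a.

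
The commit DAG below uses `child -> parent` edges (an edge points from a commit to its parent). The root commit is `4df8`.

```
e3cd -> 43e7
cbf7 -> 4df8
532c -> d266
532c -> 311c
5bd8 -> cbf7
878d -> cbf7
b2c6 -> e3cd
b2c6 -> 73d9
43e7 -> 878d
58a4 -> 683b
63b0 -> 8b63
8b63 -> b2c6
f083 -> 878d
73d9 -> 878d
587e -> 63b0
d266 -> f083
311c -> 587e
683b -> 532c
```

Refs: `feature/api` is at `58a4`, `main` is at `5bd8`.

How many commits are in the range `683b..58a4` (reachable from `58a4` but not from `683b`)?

1

Reachable from 58a4: {311c, 43e7, 4df8, 532c, 587e, 58a4, 63b0, 683b, 73d9, 878d, 8b63, b2c6, cbf7, d266, e3cd, f083}.
Reachable from 683b: {311c, 43e7, 4df8, 532c, 587e, 63b0, 683b, 73d9, 878d, 8b63, b2c6, cbf7, d266, e3cd, f083}.
In 58a4's history but not 683b's: {58a4} — 1 commit.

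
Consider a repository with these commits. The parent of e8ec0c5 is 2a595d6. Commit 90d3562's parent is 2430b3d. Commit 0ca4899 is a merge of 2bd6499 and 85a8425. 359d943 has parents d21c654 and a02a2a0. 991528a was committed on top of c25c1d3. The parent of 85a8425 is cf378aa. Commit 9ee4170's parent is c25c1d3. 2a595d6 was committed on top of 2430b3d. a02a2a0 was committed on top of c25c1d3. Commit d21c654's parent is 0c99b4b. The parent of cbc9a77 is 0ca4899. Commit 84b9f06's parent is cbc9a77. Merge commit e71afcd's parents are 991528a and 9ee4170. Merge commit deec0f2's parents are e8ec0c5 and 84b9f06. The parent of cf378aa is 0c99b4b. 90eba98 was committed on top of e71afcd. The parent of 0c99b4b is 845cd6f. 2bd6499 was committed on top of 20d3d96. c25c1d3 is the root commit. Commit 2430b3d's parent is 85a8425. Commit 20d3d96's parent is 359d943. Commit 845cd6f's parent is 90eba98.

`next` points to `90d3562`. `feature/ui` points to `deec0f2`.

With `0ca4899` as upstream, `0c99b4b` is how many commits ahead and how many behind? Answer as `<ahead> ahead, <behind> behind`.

Reachable from 0c99b4b: {0c99b4b, 845cd6f, 90eba98, 991528a, 9ee4170, c25c1d3, e71afcd}.
Reachable from 0ca4899: {0c99b4b, 0ca4899, 20d3d96, 2bd6499, 359d943, 845cd6f, 85a8425, 90eba98, 991528a, 9ee4170, a02a2a0, c25c1d3, cf378aa, d21c654, e71afcd}.
Only in 0c99b4b's history (ahead): {} — 0.
Only in 0ca4899's history (behind): {0ca4899, 20d3d96, 2bd6499, 359d943, 85a8425, a02a2a0, cf378aa, d21c654} — 8.

0 ahead, 8 behind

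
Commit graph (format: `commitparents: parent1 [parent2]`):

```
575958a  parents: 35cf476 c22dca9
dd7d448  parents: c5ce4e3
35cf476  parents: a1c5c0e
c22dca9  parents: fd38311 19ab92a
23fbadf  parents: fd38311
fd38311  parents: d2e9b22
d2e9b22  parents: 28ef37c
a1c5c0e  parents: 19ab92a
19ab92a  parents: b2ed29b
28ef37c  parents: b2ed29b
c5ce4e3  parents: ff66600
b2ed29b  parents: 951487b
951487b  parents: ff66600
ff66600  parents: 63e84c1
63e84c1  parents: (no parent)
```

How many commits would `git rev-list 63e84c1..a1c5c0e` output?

Reachable from a1c5c0e: {19ab92a, 63e84c1, 951487b, a1c5c0e, b2ed29b, ff66600}.
Reachable from 63e84c1: {63e84c1}.
In a1c5c0e's history but not 63e84c1's: {19ab92a, 951487b, a1c5c0e, b2ed29b, ff66600} — 5 commits.

5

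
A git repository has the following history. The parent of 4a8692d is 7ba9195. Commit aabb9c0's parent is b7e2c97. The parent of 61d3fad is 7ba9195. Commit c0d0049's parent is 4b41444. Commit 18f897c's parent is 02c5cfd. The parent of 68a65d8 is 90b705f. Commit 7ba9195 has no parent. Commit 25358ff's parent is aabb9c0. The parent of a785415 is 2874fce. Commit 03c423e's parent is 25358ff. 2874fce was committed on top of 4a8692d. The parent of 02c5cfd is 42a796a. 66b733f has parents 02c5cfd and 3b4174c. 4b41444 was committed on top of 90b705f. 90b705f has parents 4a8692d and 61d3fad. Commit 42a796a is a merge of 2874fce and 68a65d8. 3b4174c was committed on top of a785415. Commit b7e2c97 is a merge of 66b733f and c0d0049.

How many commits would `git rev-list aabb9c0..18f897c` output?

1

Reachable from 18f897c: {02c5cfd, 18f897c, 2874fce, 42a796a, 4a8692d, 61d3fad, 68a65d8, 7ba9195, 90b705f}.
Reachable from aabb9c0: {02c5cfd, 2874fce, 3b4174c, 42a796a, 4a8692d, 4b41444, 61d3fad, 66b733f, 68a65d8, 7ba9195, 90b705f, a785415, aabb9c0, b7e2c97, c0d0049}.
In 18f897c's history but not aabb9c0's: {18f897c} — 1 commit.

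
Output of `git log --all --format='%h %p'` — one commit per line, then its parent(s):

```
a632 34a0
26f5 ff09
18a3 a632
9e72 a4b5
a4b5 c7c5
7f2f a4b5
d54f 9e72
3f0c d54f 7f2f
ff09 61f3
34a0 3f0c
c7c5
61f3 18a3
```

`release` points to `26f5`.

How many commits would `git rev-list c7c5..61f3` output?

Reachable from 61f3: {18a3, 34a0, 3f0c, 61f3, 7f2f, 9e72, a4b5, a632, c7c5, d54f}.
Reachable from c7c5: {c7c5}.
In 61f3's history but not c7c5's: {18a3, 34a0, 3f0c, 61f3, 7f2f, 9e72, a4b5, a632, d54f} — 9 commits.

9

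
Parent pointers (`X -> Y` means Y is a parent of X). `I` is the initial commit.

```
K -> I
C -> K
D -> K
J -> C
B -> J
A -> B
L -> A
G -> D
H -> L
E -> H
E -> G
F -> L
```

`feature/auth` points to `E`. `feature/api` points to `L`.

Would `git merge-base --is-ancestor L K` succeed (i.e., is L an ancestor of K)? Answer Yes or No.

No

Ancestors of K: {I, K}.
L is not in that set, so it is not an ancestor of K.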